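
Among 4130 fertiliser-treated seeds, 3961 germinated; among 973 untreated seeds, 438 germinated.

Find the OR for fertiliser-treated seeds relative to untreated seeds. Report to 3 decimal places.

OR: 28.628

odds, fertiliser-treated seeds = 3961/169 = 23.4379
odds, untreated seeds = 438/535 = 0.8187
OR = 23.4379 / 0.8187 = 28.628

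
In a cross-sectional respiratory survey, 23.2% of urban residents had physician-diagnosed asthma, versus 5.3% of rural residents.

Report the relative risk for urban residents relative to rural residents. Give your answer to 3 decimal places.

RR = 0.2320 / 0.0530 = 4.377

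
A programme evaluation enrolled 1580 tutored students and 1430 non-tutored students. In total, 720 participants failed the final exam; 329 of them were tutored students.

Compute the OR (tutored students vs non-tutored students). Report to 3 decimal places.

tutored students without the outcome: 1580 − 329 = 1251
non-tutored students with the outcome: 720 − 329 = 391
non-tutored students without the outcome: 1430 − 391 = 1039
odds, tutored students = 329/1251 = 0.2630
odds, non-tutored students = 391/1039 = 0.3763
OR = 0.2630 / 0.3763 = 0.699

0.699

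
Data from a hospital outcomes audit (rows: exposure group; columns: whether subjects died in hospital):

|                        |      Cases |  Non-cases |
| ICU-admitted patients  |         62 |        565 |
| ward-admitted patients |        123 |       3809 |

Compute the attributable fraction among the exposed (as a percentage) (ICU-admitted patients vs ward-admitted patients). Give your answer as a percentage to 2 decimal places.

risk, ICU-admitted patients = 62/627 = 0.09888
risk, ward-admitted patients = 123/3932 = 0.03128
AR% = (0.09888 − 0.03128) / 0.09888 = 0.6837 → 68.37%

68.37%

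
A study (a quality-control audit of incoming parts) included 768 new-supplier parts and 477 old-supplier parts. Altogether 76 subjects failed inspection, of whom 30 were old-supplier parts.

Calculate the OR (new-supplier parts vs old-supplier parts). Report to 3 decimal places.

OR = 0.949

new-supplier parts with the outcome: 76 − 30 = 46
new-supplier parts without the outcome: 768 − 46 = 722
old-supplier parts without the outcome: 477 − 30 = 447
OR = (46 × 447) / (722 × 30) = 20562/21660 ≈ 0.949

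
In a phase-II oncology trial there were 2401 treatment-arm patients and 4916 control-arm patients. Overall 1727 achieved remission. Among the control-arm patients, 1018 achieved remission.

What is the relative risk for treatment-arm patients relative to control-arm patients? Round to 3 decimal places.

treatment-arm patients with the outcome: 1727 − 1018 = 709
treatment-arm patients without the outcome: 2401 − 709 = 1692
control-arm patients without the outcome: 4916 − 1018 = 3898
risk, treatment-arm patients = 709/2401 = 0.2953
risk, control-arm patients = 1018/4916 = 0.2071
RR = 0.2953 / 0.2071 = 1.426

RR ≈ 1.426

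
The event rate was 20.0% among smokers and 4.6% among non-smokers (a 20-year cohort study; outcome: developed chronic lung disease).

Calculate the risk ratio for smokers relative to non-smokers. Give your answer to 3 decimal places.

RR = 0.20000 / 0.04600 = 4.348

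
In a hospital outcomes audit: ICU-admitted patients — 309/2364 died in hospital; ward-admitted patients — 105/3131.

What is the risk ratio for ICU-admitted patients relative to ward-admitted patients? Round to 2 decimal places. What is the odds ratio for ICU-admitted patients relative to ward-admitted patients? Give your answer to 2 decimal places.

RR = 3.90; OR = 4.33

risk, ICU-admitted patients = 309/2364 = 0.13071
risk, ward-admitted patients = 105/3131 = 0.03354
RR = 0.13071 / 0.03354 = 3.90
odds, ICU-admitted patients = 309/2055 = 0.15036
odds, ward-admitted patients = 105/3026 = 0.03470
OR = 0.15036 / 0.03470 = 4.33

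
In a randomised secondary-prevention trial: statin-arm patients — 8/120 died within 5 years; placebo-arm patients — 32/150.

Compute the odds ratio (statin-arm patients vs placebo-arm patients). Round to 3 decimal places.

OR = (8 × 118) / (112 × 32) = 944/3584 ≈ 0.263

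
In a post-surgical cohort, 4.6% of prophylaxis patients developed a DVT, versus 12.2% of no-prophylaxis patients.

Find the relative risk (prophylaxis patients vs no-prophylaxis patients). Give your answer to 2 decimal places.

RR = 0.04600 / 0.12200 = 0.38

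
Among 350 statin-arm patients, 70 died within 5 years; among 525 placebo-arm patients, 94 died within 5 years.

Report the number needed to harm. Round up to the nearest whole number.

risk, statin-arm patients = 70/350 = 0.200000
risk, placebo-arm patients = 94/525 = 0.179048
absolute risk difference = 0.020952
1 / 0.020952 = 47.728 → round up → 48

48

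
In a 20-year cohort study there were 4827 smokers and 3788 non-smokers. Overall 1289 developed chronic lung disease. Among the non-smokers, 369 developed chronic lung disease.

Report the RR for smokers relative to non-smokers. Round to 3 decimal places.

1.957

smokers with the outcome: 1289 − 369 = 920
smokers without the outcome: 4827 − 920 = 3907
non-smokers without the outcome: 3788 − 369 = 3419
risk, smokers = 920/4827 = 0.1906
risk, non-smokers = 369/3788 = 0.0974
RR = 0.1906 / 0.0974 = 1.957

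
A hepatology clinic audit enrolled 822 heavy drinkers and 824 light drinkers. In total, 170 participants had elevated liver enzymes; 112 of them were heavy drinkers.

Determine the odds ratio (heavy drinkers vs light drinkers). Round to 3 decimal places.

OR = 2.083

heavy drinkers without the outcome: 822 − 112 = 710
light drinkers with the outcome: 170 − 112 = 58
light drinkers without the outcome: 824 − 58 = 766
OR = (112 × 766) / (710 × 58) = 85792/41180 ≈ 2.083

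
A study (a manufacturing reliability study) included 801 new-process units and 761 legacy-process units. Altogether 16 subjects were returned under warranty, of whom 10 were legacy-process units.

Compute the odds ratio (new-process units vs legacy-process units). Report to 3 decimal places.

new-process units with the outcome: 16 − 10 = 6
new-process units without the outcome: 801 − 6 = 795
legacy-process units without the outcome: 761 − 10 = 751
odds, new-process units = 6/795 = 0.00755
odds, legacy-process units = 10/751 = 0.01332
OR = 0.00755 / 0.01332 = 0.567

OR ≈ 0.567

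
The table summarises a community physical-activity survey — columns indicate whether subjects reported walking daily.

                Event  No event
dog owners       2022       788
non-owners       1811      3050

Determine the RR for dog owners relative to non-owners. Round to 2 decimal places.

1.93

risk, dog owners = 2022/2810 = 0.7196
risk, non-owners = 1811/4861 = 0.3726
RR = 0.7196 / 0.3726 = 1.93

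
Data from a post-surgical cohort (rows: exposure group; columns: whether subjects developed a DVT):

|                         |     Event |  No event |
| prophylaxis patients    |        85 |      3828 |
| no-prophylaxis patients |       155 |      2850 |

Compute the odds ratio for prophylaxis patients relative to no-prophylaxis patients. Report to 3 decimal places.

0.408

odds, prophylaxis patients = 85/3828 = 0.02220
odds, no-prophylaxis patients = 155/2850 = 0.05439
OR = 0.02220 / 0.05439 = 0.408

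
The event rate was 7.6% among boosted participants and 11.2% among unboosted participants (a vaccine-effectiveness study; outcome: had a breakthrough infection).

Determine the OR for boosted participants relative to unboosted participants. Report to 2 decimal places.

odds, boosted participants = 0.0760/0.9240 = 0.0823
odds, unboosted participants = 0.1120/0.8880 = 0.1261
OR = 0.0823 / 0.1261 = 0.65

0.65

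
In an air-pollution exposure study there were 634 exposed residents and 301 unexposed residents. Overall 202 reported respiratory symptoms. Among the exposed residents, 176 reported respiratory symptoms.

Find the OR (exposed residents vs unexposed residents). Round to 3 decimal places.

exposed residents without the outcome: 634 − 176 = 458
unexposed residents with the outcome: 202 − 176 = 26
unexposed residents without the outcome: 301 − 26 = 275
OR = (176 × 275) / (458 × 26) = 48400/11908 ≈ 4.064

4.064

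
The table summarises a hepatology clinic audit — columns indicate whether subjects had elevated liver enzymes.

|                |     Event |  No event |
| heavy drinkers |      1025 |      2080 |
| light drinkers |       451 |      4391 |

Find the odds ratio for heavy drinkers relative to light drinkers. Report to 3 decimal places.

OR = (1025 × 4391) / (2080 × 451) = 4500775/938080 ≈ 4.798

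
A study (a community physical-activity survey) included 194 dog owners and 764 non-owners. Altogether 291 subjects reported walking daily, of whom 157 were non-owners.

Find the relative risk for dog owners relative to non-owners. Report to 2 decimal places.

3.36

dog owners with the outcome: 291 − 157 = 134
dog owners without the outcome: 194 − 134 = 60
non-owners without the outcome: 764 − 157 = 607
risk, dog owners = 134/194 = 0.6907
risk, non-owners = 157/764 = 0.2055
RR = 0.6907 / 0.2055 = 3.36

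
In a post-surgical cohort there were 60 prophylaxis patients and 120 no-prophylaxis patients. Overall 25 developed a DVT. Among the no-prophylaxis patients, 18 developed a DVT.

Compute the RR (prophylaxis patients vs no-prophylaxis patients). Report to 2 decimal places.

0.78

prophylaxis patients with the outcome: 25 − 18 = 7
prophylaxis patients without the outcome: 60 − 7 = 53
no-prophylaxis patients without the outcome: 120 − 18 = 102
risk, prophylaxis patients = 7/60 = 0.1167
risk, no-prophylaxis patients = 18/120 = 0.1500
RR = 0.1167 / 0.1500 = 0.78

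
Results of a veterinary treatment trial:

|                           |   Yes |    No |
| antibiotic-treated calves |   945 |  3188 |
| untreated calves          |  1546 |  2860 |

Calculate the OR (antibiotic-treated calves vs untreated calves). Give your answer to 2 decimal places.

OR = (945 × 2860) / (3188 × 1546) = 2702700/4928648 ≈ 0.55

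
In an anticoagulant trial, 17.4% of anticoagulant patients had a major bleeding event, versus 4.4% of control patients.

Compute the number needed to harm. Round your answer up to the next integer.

8

absolute risk difference = 0.130000
1 / 0.130000 = 7.692 → round up → 8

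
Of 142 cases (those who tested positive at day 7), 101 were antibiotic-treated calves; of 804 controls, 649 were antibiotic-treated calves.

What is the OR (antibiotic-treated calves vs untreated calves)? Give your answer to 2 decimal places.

odds, antibiotic-treated calves = 101/649 = 0.1556
odds, untreated calves = 41/155 = 0.2645
OR = 0.1556 / 0.2645 = 0.59

0.59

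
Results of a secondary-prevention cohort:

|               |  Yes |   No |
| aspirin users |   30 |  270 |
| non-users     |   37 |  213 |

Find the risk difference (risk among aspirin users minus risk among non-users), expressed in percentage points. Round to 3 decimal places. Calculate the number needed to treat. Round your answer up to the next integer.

RD = -4.800; NNT = 21

risk, aspirin users = 30/300 = 0.1000
risk, non-users = 37/250 = 0.1480
risk difference = 0.1000 − 0.1480 = -0.0480 → -4.800 percentage points
absolute risk difference = 0.048000
1 / 0.048000 = 20.833 → round up → 21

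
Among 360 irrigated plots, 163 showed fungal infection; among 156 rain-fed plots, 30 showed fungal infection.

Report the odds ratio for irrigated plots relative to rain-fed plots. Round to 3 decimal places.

OR = (163 × 126) / (197 × 30) = 20538/5910 ≈ 3.475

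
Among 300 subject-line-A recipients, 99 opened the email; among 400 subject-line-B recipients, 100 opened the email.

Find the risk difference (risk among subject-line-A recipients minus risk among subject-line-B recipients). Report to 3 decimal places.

risk, subject-line-A recipients = 99/300 = 0.3300
risk, subject-line-B recipients = 100/400 = 0.2500
risk difference = 0.3300 − 0.2500 = 0.080

0.080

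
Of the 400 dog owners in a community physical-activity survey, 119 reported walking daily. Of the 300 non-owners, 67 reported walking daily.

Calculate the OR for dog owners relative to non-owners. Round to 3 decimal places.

1.473

odds, dog owners = 119/281 = 0.4235
odds, non-owners = 67/233 = 0.2876
OR = 0.4235 / 0.2876 = 1.473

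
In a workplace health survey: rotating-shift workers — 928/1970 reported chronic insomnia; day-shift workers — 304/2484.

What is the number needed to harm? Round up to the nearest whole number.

3

risk, rotating-shift workers = 928/1970 = 0.471066
risk, day-shift workers = 304/2484 = 0.122383
absolute risk difference = 0.348683
1 / 0.348683 = 2.868 → round up → 3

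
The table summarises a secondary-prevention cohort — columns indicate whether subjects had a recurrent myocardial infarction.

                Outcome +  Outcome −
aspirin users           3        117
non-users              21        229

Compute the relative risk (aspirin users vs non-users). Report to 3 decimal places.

risk, aspirin users = 3/120 = 0.02500
risk, non-users = 21/250 = 0.08400
RR = 0.02500 / 0.08400 = 0.298

0.298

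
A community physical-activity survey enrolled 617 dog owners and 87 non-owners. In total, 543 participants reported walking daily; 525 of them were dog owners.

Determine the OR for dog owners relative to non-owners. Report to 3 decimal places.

dog owners without the outcome: 617 − 525 = 92
non-owners with the outcome: 543 − 525 = 18
non-owners without the outcome: 87 − 18 = 69
OR = (525 × 69) / (92 × 18) = 36225/1656 ≈ 21.875

OR = 21.875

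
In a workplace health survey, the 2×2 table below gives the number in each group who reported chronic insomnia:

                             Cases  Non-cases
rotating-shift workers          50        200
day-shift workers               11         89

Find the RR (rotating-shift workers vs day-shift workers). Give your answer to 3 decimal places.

RR: 1.818

risk, rotating-shift workers = 50/250 = 0.2000
risk, day-shift workers = 11/100 = 0.1100
RR = 0.2000 / 0.1100 = 1.818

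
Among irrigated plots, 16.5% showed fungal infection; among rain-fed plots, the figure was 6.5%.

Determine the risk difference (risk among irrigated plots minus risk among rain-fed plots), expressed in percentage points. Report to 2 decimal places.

risk difference = 0.1650 − 0.0650 = 0.1000 → 10.00 percentage points

RD ≈ 10.00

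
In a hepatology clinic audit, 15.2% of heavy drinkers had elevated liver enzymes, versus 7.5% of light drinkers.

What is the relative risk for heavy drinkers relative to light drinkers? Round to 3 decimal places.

RR = 0.1520 / 0.0750 = 2.027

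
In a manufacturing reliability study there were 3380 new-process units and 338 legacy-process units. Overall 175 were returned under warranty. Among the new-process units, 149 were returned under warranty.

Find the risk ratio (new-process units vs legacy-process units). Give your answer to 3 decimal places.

0.573

new-process units without the outcome: 3380 − 149 = 3231
legacy-process units with the outcome: 175 − 149 = 26
legacy-process units without the outcome: 338 − 26 = 312
risk, new-process units = 149/3380 = 0.04408
risk, legacy-process units = 26/338 = 0.07692
RR = 0.04408 / 0.07692 = 0.573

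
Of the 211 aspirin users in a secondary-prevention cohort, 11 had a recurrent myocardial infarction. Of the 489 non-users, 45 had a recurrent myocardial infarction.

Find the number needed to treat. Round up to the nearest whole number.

risk, aspirin users = 11/211 = 0.052133
risk, non-users = 45/489 = 0.092025
absolute risk difference = 0.039892
1 / 0.039892 = 25.068 → round up → 26

NNT = 26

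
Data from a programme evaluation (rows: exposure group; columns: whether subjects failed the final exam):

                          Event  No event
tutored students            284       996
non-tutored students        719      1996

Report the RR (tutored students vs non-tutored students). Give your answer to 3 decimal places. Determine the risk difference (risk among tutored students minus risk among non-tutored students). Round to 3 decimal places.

RR = 0.838; RD = -0.043

risk, tutored students = 284/1280 = 0.2219
risk, non-tutored students = 719/2715 = 0.2648
RR = 0.2219 / 0.2648 = 0.838
risk difference = 0.2219 − 0.2648 = -0.043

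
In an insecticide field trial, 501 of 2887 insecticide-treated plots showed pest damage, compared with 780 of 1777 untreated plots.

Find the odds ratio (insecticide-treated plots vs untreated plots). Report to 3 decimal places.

0.268

odds, insecticide-treated plots = 501/2386 = 0.2100
odds, untreated plots = 780/997 = 0.7823
OR = 0.2100 / 0.7823 = 0.268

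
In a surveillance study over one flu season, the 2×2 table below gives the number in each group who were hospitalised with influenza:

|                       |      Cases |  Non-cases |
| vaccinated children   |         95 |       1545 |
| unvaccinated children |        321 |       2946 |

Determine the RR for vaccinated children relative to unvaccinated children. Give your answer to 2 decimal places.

risk, vaccinated children = 95/1640 = 0.0579
risk, unvaccinated children = 321/3267 = 0.0983
RR = 0.0579 / 0.0983 = 0.59

RR: 0.59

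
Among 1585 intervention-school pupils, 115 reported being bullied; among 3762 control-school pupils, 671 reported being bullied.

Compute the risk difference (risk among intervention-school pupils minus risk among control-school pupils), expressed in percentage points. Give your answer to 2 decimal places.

-10.58

risk, intervention-school pupils = 115/1585 = 0.0726
risk, control-school pupils = 671/3762 = 0.1784
risk difference = 0.0726 − 0.1784 = -0.1058 → -10.58 percentage points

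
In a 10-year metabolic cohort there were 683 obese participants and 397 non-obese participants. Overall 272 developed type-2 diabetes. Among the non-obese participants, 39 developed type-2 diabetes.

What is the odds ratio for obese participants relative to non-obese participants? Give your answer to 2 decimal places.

OR ≈ 4.75

obese participants with the outcome: 272 − 39 = 233
obese participants without the outcome: 683 − 233 = 450
non-obese participants without the outcome: 397 − 39 = 358
OR = (233 × 358) / (450 × 39) = 83414/17550 ≈ 4.75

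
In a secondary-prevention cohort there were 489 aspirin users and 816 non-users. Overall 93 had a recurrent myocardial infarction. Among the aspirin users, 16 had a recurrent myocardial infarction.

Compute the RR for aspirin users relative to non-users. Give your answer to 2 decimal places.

aspirin users without the outcome: 489 − 16 = 473
non-users with the outcome: 93 − 16 = 77
non-users without the outcome: 816 − 77 = 739
risk, aspirin users = 16/489 = 0.03272
risk, non-users = 77/816 = 0.09436
RR = 0.03272 / 0.09436 = 0.35

RR ≈ 0.35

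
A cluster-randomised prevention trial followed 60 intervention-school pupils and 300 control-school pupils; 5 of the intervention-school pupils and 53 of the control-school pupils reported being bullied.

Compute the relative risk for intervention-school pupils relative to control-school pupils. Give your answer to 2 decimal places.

risk, intervention-school pupils = 5/60 = 0.0833
risk, control-school pupils = 53/300 = 0.1767
RR = 0.0833 / 0.1767 = 0.47

RR ≈ 0.47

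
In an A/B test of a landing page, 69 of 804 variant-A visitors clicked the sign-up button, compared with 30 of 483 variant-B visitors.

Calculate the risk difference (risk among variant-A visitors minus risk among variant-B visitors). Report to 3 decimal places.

0.024

risk, variant-A visitors = 69/804 = 0.0858
risk, variant-B visitors = 30/483 = 0.0621
risk difference = 0.0858 − 0.0621 = 0.024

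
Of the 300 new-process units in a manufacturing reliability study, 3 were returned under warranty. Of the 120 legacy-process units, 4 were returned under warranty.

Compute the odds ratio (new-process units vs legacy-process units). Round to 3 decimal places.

OR = (3 × 116) / (297 × 4) = 348/1188 ≈ 0.293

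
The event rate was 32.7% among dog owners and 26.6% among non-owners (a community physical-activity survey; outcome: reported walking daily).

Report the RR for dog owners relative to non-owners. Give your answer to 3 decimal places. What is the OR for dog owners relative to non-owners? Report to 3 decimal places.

RR = 1.229; OR = 1.341

RR = 0.3270 / 0.2660 = 1.229
odds, dog owners = 0.3270/0.6730 = 0.4859
odds, non-owners = 0.2660/0.7340 = 0.3624
OR = 0.4859 / 0.3624 = 1.341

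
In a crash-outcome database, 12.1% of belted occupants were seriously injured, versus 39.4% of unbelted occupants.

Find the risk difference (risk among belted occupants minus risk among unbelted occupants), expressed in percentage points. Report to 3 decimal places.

risk difference = 0.1210 − 0.3940 = -0.2730 → -27.300 percentage points

-27.300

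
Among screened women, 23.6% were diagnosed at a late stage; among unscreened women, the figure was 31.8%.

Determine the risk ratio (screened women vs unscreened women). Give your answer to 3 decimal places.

RR = 0.2360 / 0.3180 = 0.742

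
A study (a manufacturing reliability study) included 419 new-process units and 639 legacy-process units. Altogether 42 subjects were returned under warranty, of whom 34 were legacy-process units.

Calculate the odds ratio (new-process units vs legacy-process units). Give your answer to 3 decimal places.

0.346

new-process units with the outcome: 42 − 34 = 8
new-process units without the outcome: 419 − 8 = 411
legacy-process units without the outcome: 639 − 34 = 605
odds, new-process units = 8/411 = 0.01946
odds, legacy-process units = 34/605 = 0.05620
OR = 0.01946 / 0.05620 = 0.346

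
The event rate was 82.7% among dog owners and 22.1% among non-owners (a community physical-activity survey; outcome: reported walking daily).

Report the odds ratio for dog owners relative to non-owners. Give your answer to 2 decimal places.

16.85

odds, dog owners = 0.8270/0.1730 = 4.7803
odds, non-owners = 0.2210/0.7790 = 0.2837
OR = 4.7803 / 0.2837 = 16.85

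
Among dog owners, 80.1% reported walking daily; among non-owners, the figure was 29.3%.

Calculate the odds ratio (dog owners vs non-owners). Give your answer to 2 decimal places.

OR: 9.71

odds, dog owners = 0.8010/0.1990 = 4.0251
odds, non-owners = 0.2930/0.7070 = 0.4144
OR = 4.0251 / 0.4144 = 9.71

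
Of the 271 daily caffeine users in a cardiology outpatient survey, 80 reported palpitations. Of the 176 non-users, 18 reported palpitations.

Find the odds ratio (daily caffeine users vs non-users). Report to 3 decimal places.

OR = (80 × 158) / (191 × 18) = 12640/3438 ≈ 3.677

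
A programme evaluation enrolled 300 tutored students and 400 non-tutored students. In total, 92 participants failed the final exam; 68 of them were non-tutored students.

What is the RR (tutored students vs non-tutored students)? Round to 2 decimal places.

tutored students with the outcome: 92 − 68 = 24
tutored students without the outcome: 300 − 24 = 276
non-tutored students without the outcome: 400 − 68 = 332
risk, tutored students = 24/300 = 0.0800
risk, non-tutored students = 68/400 = 0.1700
RR = 0.0800 / 0.1700 = 0.47

RR = 0.47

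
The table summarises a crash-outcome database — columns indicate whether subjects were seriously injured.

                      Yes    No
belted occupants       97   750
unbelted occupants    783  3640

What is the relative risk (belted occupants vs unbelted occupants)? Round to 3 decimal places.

0.647

risk, belted occupants = 97/847 = 0.1145
risk, unbelted occupants = 783/4423 = 0.1770
RR = 0.1145 / 0.1770 = 0.647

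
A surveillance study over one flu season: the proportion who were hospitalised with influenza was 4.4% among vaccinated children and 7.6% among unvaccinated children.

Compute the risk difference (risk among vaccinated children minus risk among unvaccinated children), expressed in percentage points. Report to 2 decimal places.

-3.20

risk difference = 0.04400 − 0.07600 = -0.03200 → -3.20 percentage points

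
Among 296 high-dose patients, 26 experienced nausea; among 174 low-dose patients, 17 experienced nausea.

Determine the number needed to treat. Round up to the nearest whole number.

risk, high-dose patients = 26/296 = 0.087838
risk, low-dose patients = 17/174 = 0.097701
absolute risk difference = 0.009863
1 / 0.009863 = 101.389 → round up → 102

102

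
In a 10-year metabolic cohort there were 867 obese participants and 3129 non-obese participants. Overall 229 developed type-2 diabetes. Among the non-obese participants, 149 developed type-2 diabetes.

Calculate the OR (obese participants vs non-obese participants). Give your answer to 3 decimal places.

obese participants with the outcome: 229 − 149 = 80
obese participants without the outcome: 867 − 80 = 787
non-obese participants without the outcome: 3129 − 149 = 2980
OR = (80 × 2980) / (787 × 149) = 238400/117263 ≈ 2.033

OR ≈ 2.033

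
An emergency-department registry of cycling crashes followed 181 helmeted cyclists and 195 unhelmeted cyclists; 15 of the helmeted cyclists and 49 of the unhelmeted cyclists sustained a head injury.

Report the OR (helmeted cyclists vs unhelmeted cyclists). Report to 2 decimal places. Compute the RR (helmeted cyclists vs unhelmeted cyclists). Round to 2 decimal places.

OR = 0.27; RR = 0.33

OR = (15 × 146) / (166 × 49) = 2190/8134 ≈ 0.27
risk, helmeted cyclists = 15/181 = 0.0829
risk, unhelmeted cyclists = 49/195 = 0.2513
RR = 0.0829 / 0.2513 = 0.33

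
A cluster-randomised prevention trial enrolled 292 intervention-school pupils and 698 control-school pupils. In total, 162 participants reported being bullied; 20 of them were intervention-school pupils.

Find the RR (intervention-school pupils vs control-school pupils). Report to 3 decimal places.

RR = 0.337

intervention-school pupils without the outcome: 292 − 20 = 272
control-school pupils with the outcome: 162 − 20 = 142
control-school pupils without the outcome: 698 − 142 = 556
risk, intervention-school pupils = 20/292 = 0.0685
risk, control-school pupils = 142/698 = 0.2034
RR = 0.0685 / 0.2034 = 0.337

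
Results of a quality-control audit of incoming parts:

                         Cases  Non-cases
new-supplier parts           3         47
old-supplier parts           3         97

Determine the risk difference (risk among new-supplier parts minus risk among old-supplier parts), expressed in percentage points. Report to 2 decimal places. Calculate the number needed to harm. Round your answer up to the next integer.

risk, new-supplier parts = 3/50 = 0.06000
risk, old-supplier parts = 3/100 = 0.03000
risk difference = 0.06000 − 0.03000 = 0.03000 → 3.00 percentage points
absolute risk difference = 0.030000
1 / 0.030000 = 33.333 → round up → 34

RD = 3.00; NNH = 34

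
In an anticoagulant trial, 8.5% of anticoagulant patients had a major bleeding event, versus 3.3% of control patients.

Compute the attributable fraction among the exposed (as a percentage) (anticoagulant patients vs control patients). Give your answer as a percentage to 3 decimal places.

AR% = (0.08500 − 0.03300) / 0.08500 = 0.6118 → 61.176%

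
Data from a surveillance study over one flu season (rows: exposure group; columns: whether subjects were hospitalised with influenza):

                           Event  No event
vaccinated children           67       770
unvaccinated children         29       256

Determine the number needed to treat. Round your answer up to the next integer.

risk, vaccinated children = 67/837 = 0.080048
risk, unvaccinated children = 29/285 = 0.101754
absolute risk difference = 0.021707
1 / 0.021707 = 46.068 → round up → 47

NNT = 47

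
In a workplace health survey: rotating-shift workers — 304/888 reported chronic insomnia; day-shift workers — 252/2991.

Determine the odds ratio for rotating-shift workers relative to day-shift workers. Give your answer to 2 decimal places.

OR = (304 × 2739) / (584 × 252) = 832656/147168 ≈ 5.66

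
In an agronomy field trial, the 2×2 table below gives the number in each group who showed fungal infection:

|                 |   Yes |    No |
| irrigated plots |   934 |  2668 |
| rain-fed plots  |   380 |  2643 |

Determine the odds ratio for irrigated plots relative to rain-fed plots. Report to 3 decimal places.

odds, irrigated plots = 934/2668 = 0.3501
odds, rain-fed plots = 380/2643 = 0.1438
OR = 0.3501 / 0.1438 = 2.435

2.435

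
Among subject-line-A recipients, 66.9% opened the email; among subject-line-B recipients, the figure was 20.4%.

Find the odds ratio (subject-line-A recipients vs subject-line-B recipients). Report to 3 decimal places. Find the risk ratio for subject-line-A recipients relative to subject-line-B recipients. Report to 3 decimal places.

OR = 7.886; RR = 3.279

odds, subject-line-A recipients = 0.6690/0.3310 = 2.0211
odds, subject-line-B recipients = 0.2040/0.7960 = 0.2563
OR = 2.0211 / 0.2563 = 7.886
RR = 0.6690 / 0.2040 = 3.279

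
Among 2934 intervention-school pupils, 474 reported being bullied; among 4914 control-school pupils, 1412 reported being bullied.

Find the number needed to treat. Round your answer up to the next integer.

risk, intervention-school pupils = 474/2934 = 0.161554
risk, control-school pupils = 1412/4914 = 0.287342
absolute risk difference = 0.125788
1 / 0.125788 = 7.950 → round up → 8

NNT: 8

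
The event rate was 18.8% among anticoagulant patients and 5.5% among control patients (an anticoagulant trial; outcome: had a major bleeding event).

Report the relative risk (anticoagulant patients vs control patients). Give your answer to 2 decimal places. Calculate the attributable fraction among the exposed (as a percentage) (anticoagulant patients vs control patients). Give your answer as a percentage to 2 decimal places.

RR = 3.42; AR% = 70.74%

RR = 0.1880 / 0.0550 = 3.42
AR% = (0.1880 − 0.0550) / 0.1880 = 0.7074 → 70.74%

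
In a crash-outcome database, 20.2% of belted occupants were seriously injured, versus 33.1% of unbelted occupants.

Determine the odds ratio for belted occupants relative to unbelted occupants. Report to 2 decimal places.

odds, belted occupants = 0.2020/0.7980 = 0.2531
odds, unbelted occupants = 0.3310/0.6690 = 0.4948
OR = 0.2531 / 0.4948 = 0.51

OR = 0.51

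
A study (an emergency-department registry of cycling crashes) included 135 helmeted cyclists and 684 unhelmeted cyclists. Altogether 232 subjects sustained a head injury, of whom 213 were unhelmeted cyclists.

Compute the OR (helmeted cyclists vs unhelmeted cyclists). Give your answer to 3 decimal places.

helmeted cyclists with the outcome: 232 − 213 = 19
helmeted cyclists without the outcome: 135 − 19 = 116
unhelmeted cyclists without the outcome: 684 − 213 = 471
odds, helmeted cyclists = 19/116 = 0.1638
odds, unhelmeted cyclists = 213/471 = 0.4522
OR = 0.1638 / 0.4522 = 0.362

OR = 0.362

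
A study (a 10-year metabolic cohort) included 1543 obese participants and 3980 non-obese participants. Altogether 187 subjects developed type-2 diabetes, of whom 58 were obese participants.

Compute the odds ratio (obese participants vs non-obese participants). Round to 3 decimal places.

OR ≈ 1.166

obese participants without the outcome: 1543 − 58 = 1485
non-obese participants with the outcome: 187 − 58 = 129
non-obese participants without the outcome: 3980 − 129 = 3851
OR = (58 × 3851) / (1485 × 129) = 223358/191565 ≈ 1.166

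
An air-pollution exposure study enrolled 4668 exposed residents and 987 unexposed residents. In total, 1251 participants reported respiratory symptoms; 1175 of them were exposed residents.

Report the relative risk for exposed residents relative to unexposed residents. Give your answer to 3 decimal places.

3.269

exposed residents without the outcome: 4668 − 1175 = 3493
unexposed residents with the outcome: 1251 − 1175 = 76
unexposed residents without the outcome: 987 − 76 = 911
risk, exposed residents = 1175/4668 = 0.2517
risk, unexposed residents = 76/987 = 0.0770
RR = 0.2517 / 0.0770 = 3.269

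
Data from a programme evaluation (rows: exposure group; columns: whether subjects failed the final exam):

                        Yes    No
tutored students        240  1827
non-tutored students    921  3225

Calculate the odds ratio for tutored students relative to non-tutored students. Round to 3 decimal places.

OR = (240 × 3225) / (1827 × 921) = 774000/1682667 ≈ 0.460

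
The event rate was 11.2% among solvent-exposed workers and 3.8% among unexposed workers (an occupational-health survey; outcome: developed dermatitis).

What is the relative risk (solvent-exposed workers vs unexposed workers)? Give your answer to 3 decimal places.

RR = 0.11200 / 0.03800 = 2.947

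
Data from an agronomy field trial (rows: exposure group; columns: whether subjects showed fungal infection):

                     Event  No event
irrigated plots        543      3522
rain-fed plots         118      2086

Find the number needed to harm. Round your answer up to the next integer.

NNH ≈ 13

risk, irrigated plots = 543/4065 = 0.133579
risk, rain-fed plots = 118/2204 = 0.053539
absolute risk difference = 0.080040
1 / 0.080040 = 12.494 → round up → 13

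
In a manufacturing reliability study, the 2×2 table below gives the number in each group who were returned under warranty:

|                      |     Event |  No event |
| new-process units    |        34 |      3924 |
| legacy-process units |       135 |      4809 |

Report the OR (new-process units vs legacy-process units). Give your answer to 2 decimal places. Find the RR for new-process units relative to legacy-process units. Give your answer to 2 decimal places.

OR = 0.31; RR = 0.31

odds, new-process units = 34/3924 = 0.00866
odds, legacy-process units = 135/4809 = 0.02807
OR = 0.00866 / 0.02807 = 0.31
risk, new-process units = 34/3958 = 0.00859
risk, legacy-process units = 135/4944 = 0.02731
RR = 0.00859 / 0.02731 = 0.31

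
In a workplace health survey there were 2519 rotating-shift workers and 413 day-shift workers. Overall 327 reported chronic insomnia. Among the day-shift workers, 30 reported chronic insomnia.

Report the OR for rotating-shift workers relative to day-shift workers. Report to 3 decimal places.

1.706

rotating-shift workers with the outcome: 327 − 30 = 297
rotating-shift workers without the outcome: 2519 − 297 = 2222
day-shift workers without the outcome: 413 − 30 = 383
OR = (297 × 383) / (2222 × 30) = 113751/66660 ≈ 1.706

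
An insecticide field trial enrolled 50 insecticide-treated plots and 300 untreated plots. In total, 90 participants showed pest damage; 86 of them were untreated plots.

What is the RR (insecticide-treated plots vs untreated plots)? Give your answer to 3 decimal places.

0.279

insecticide-treated plots with the outcome: 90 − 86 = 4
insecticide-treated plots without the outcome: 50 − 4 = 46
untreated plots without the outcome: 300 − 86 = 214
risk, insecticide-treated plots = 4/50 = 0.0800
risk, untreated plots = 86/300 = 0.2867
RR = 0.0800 / 0.2867 = 0.279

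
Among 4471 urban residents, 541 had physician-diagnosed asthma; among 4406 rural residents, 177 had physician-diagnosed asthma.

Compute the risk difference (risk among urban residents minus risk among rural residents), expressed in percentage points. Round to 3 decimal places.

8.083

risk, urban residents = 541/4471 = 0.12100
risk, rural residents = 177/4406 = 0.04017
risk difference = 0.12100 − 0.04017 = 0.08083 → 8.083 percentage points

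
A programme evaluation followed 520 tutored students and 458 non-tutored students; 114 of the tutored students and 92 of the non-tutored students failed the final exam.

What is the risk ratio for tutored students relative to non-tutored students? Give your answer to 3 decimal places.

RR ≈ 1.091

risk, tutored students = 114/520 = 0.2192
risk, non-tutored students = 92/458 = 0.2009
RR = 0.2192 / 0.2009 = 1.091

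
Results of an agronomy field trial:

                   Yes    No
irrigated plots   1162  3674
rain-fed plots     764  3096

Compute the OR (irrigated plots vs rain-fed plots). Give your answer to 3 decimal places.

OR = (1162 × 3096) / (3674 × 764) = 3597552/2806936 ≈ 1.282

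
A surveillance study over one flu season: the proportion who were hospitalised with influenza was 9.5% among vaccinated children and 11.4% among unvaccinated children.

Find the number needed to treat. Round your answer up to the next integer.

absolute risk difference = 0.019000
1 / 0.019000 = 52.632 → round up → 53

53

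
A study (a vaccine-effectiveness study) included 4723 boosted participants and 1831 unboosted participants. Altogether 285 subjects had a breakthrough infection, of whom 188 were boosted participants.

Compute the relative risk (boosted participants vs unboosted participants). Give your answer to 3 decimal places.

boosted participants without the outcome: 4723 − 188 = 4535
unboosted participants with the outcome: 285 − 188 = 97
unboosted participants without the outcome: 1831 − 97 = 1734
risk, boosted participants = 188/4723 = 0.03981
risk, unboosted participants = 97/1831 = 0.05298
RR = 0.03981 / 0.05298 = 0.751

0.751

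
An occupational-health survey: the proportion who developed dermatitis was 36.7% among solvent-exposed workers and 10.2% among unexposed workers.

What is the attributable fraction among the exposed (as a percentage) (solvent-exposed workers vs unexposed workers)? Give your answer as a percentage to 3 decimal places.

AR% = (0.3670 − 0.1020) / 0.3670 = 0.7221 → 72.207%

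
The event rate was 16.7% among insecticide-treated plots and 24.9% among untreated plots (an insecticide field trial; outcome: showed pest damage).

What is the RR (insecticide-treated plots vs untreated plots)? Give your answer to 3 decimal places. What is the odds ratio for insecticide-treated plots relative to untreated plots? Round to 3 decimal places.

RR = 0.671; OR = 0.605

RR = 0.1670 / 0.2490 = 0.671
odds, insecticide-treated plots = 0.1670/0.8330 = 0.2005
odds, untreated plots = 0.2490/0.7510 = 0.3316
OR = 0.2005 / 0.3316 = 0.605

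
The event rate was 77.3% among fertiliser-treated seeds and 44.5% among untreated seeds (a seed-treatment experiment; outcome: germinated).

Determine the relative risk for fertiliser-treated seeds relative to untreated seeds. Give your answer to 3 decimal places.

RR = 0.7730 / 0.4450 = 1.737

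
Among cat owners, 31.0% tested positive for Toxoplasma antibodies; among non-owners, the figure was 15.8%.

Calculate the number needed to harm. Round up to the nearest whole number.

absolute risk difference = 0.152000
1 / 0.152000 = 6.579 → round up → 7

7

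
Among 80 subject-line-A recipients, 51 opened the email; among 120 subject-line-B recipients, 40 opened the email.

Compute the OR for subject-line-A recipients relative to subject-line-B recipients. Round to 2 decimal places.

OR: 3.52

odds, subject-line-A recipients = 51/29 = 1.7586
odds, subject-line-B recipients = 40/80 = 0.5000
OR = 1.7586 / 0.5000 = 3.52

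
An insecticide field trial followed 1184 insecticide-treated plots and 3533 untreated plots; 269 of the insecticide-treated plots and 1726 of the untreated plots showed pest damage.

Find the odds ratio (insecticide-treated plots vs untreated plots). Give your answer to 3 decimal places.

0.308

odds, insecticide-treated plots = 269/915 = 0.2940
odds, untreated plots = 1726/1807 = 0.9552
OR = 0.2940 / 0.9552 = 0.308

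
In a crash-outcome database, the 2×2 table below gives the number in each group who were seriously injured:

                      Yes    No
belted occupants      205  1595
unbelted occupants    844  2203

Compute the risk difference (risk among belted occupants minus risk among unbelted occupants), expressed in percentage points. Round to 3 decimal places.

-16.310

risk, belted occupants = 205/1800 = 0.1139
risk, unbelted occupants = 844/3047 = 0.2770
risk difference = 0.1139 − 0.2770 = -0.1631 → -16.310 percentage points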